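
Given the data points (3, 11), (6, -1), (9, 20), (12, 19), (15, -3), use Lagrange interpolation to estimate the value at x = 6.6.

Lagrange interpolation formula:
P(x) = Σ yᵢ × Lᵢ(x)
where Lᵢ(x) = Π_{j≠i} (x - xⱼ)/(xᵢ - xⱼ)

L_0(6.6) = (6.6 - 6)/(3 - 6) × (6.6 - 9)/(3 - 9) × (6.6 - 12)/(3 - 12) × (6.6 - 15)/(3 - 15) = -0.033600
L_1(6.6) = (6.6 - 3)/(6 - 3) × (6.6 - 9)/(6 - 9) × (6.6 - 12)/(6 - 12) × (6.6 - 15)/(6 - 15) = 0.806400
L_2(6.6) = (6.6 - 3)/(9 - 3) × (6.6 - 6)/(9 - 6) × (6.6 - 12)/(9 - 12) × (6.6 - 15)/(9 - 15) = 0.302400
L_3(6.6) = (6.6 - 3)/(12 - 3) × (6.6 - 6)/(12 - 6) × (6.6 - 9)/(12 - 9) × (6.6 - 15)/(12 - 15) = -0.089600
L_4(6.6) = (6.6 - 3)/(15 - 3) × (6.6 - 6)/(15 - 6) × (6.6 - 9)/(15 - 9) × (6.6 - 12)/(15 - 12) = 0.014400

P(6.6) = 11×L_0(6.6) + (-1)×L_1(6.6) + 20×L_2(6.6) + 19×L_3(6.6) + (-3)×L_4(6.6)
P(6.6) = 3.126400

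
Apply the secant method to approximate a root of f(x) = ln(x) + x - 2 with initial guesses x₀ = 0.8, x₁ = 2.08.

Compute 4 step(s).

f(x) = ln(x) + x - 2
x₀ = 0.8, x₁ = 2.08

Secant formula: x_{n+1} = x_n - f(x_n)(x_n - x_{n-1})/(f(x_n) - f(x_{n-1}))

Iteration 1:
  f(0.800000) = -1.423144
  f(2.080000) = 0.812368
  x_2 = 2.080000 - 0.812368×(2.080000 - 0.800000)/(0.812368 - (-1.423144))
       = 1.614858
Iteration 2:
  f(2.080000) = 0.812368
  f(1.614858) = 0.094105
  x_3 = 1.614858 - 0.094105×(1.614858 - 2.080000)/(0.094105 - 0.812368)
       = 1.553916
Iteration 3:
  f(1.614858) = 0.094105
  f(1.553916) = -0.005305
  x_4 = 1.553916 - (-0.005305)×(1.553916 - 1.614858)/(-0.005305 - 0.094105)
       = 1.557169
Iteration 4:
  f(1.553916) = -0.005305
  f(1.557169) = 0.000038
  x_5 = 1.557169 - 0.000038×(1.557169 - 1.553916)/(0.000038 - (-0.005305))
       = 1.557146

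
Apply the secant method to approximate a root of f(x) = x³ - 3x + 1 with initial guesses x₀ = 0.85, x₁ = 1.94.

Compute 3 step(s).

f(x) = x³ - 3x + 1
x₀ = 0.85, x₁ = 1.94

Secant formula: x_{n+1} = x_n - f(x_n)(x_n - x_{n-1})/(f(x_n) - f(x_{n-1}))

Iteration 1:
  f(0.850000) = -0.935875
  f(1.940000) = 2.481384
  x_2 = 1.940000 - 2.481384×(1.940000 - 0.850000)/(2.481384 - (-0.935875))
       = 1.148515
Iteration 2:
  f(1.940000) = 2.481384
  f(1.148515) = -0.930554
  x_3 = 1.148515 - (-0.930554)×(1.148515 - 1.940000)/(-0.930554 - 2.481384)
       = 1.364381
Iteration 3:
  f(1.148515) = -0.930554
  f(1.364381) = -0.553300
  x_4 = 1.364381 - (-0.553300)×(1.364381 - 1.148515)/(-0.553300 - (-0.930554))
       = 1.680980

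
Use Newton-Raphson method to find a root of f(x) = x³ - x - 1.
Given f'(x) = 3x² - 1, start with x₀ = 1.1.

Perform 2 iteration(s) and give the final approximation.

f(x) = x³ - x - 1
f'(x) = 3x² - 1
x₀ = 1.1

Newton-Raphson formula: x_{n+1} = x_n - f(x_n)/f'(x_n)

Iteration 1:
  f(1.100000) = -0.769000
  f'(1.100000) = 2.630000
  x_1 = 1.100000 - (-0.769000)/2.630000 = 1.392395
Iteration 2:
  f(1.392395) = 0.307132
  f'(1.392395) = 4.816295
  x_2 = 1.392395 - 0.307132/4.816295 = 1.328626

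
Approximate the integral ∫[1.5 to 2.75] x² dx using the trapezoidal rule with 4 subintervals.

f(x) = x²
a = 1.5, b = 2.75, n = 4
h = (b - a)/n = 0.312500

Trapezoidal rule: (h/2)[f(x₀) + 2f(x₁) + 2f(x₂) + ... + f(xₙ)]

x_0 = 1.5000, f(x_0) = 2.250000, coefficient = 1
x_1 = 1.8125, f(x_1) = 3.285156, coefficient = 2
x_2 = 2.1250, f(x_2) = 4.515625, coefficient = 2
x_3 = 2.4375, f(x_3) = 5.941406, coefficient = 2
x_4 = 2.7500, f(x_4) = 7.562500, coefficient = 1

I ≈ (0.312500/2) × 37.296875 = 5.827637
Exact value: 5.807292
Error: 0.020345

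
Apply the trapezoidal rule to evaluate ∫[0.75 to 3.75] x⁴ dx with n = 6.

f(x) = x⁴
a = 0.75, b = 3.75, n = 6
h = (b - a)/n = 0.500000

Trapezoidal rule: (h/2)[f(x₀) + 2f(x₁) + 2f(x₂) + ... + f(xₙ)]

x_0 = 0.7500, f(x_0) = 0.316406, coefficient = 1
x_1 = 1.2500, f(x_1) = 2.441406, coefficient = 2
x_2 = 1.7500, f(x_2) = 9.378906, coefficient = 2
x_3 = 2.2500, f(x_3) = 25.628906, coefficient = 2
x_4 = 2.7500, f(x_4) = 57.191406, coefficient = 2
x_5 = 3.2500, f(x_5) = 111.566406, coefficient = 2
x_6 = 3.7500, f(x_6) = 197.753906, coefficient = 1

I ≈ (0.500000/2) × 610.484375 = 152.621094
Exact value: 148.267969
Error: 4.353125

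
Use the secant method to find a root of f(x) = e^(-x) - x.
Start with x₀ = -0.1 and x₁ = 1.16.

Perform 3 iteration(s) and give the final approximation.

f(x) = e^(-x) - x
x₀ = -0.1, x₁ = 1.16

Secant formula: x_{n+1} = x_n - f(x_n)(x_n - x_{n-1})/(f(x_n) - f(x_{n-1}))

Iteration 1:
  f(-0.100000) = 1.205171
  f(1.160000) = -0.846514
  x_2 = 1.160000 - (-0.846514)×(1.160000 - (-0.100000))/(-0.846514 - 1.205171)
       = 0.640131
Iteration 2:
  f(1.160000) = -0.846514
  f(0.640131) = -0.112908
  x_3 = 0.640131 - (-0.112908)×(0.640131 - 1.160000)/(-0.112908 - (-0.846514))
       = 0.560119
Iteration 3:
  f(0.640131) = -0.112908
  f(0.560119) = 0.011022
  x_4 = 0.560119 - 0.011022×(0.560119 - 0.640131)/(0.011022 - (-0.112908))
       = 0.567235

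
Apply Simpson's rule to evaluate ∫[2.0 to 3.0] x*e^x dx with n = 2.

f(x) = x*e^x
a = 2.0, b = 3.0, n = 2
h = (b - a)/n = 0.500000

Simpson's rule: (h/3)[f(x₀) + 4f(x₁) + 2f(x₂) + ... + f(xₙ)]

x_0 = 2.0000, f(x_0) = 14.778112, coefficient = 1
x_1 = 2.5000, f(x_1) = 30.456235, coefficient = 4
x_2 = 3.0000, f(x_2) = 60.256611, coefficient = 1

I ≈ (0.500000/3) × 196.859663 = 32.809944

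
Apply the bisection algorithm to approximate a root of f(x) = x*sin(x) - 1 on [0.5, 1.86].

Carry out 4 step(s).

f(x) = x*sin(x) - 1
Initial interval: [0.5, 1.86]

Iteration 1:
  c_1 = (0.500000 + 1.860000)/2 = 1.180000
  f(c_1) = f(1.180000) = 0.091035
  f(a) × f(c) < 0, new interval: [0.500000, 1.180000]
Iteration 2:
  c_2 = (0.500000 + 1.180000)/2 = 0.840000
  f(c_2) = f(0.840000) = -0.374500
  f(a) × f(c) ≥ 0, new interval: [0.840000, 1.180000]
Iteration 3:
  c_3 = (0.840000 + 1.180000)/2 = 1.010000
  f(c_3) = f(1.010000) = -0.144700
  f(a) × f(c) ≥ 0, new interval: [1.010000, 1.180000]
Iteration 4:
  c_4 = (1.010000 + 1.180000)/2 = 1.095000
  f(c_4) = f(1.095000) = -0.026624
  f(a) × f(c) ≥ 0, new interval: [1.095000, 1.180000]

After 4 iteration(s), the approximation is c_4 = 1.095000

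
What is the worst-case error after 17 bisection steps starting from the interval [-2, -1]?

Bisection error bound: |error| ≤ (b-a)/2^n
|error| ≤ (-1 - (-2))/2^17 = 1/2^17
|error| ≤ 0.0000076294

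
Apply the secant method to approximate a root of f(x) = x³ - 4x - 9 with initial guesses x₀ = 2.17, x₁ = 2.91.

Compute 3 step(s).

f(x) = x³ - 4x - 9
x₀ = 2.17, x₁ = 2.91

Secant formula: x_{n+1} = x_n - f(x_n)(x_n - x_{n-1})/(f(x_n) - f(x_{n-1}))

Iteration 1:
  f(2.170000) = -7.461687
  f(2.910000) = 4.002171
  x_2 = 2.910000 - 4.002171×(2.910000 - 2.170000)/(4.002171 - (-7.461687))
       = 2.651657
Iteration 2:
  f(2.910000) = 4.002171
  f(2.651657) = -0.962071
  x_3 = 2.651657 - (-0.962071)×(2.651657 - 2.910000)/(-0.962071 - 4.002171)
       = 2.701724
Iteration 3:
  f(2.651657) = -0.962071
  f(2.701724) = -0.086168
  x_4 = 2.701724 - (-0.086168)×(2.701724 - 2.651657)/(-0.086168 - (-0.962071))
       = 2.706649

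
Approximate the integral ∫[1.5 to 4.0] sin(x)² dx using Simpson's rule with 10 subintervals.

f(x) = sin(x)²
a = 1.5, b = 4.0, n = 10
h = (b - a)/n = 0.250000

Simpson's rule: (h/3)[f(x₀) + 4f(x₁) + 2f(x₂) + ... + f(xₙ)]

x_0 = 1.5000, f(x_0) = 0.994996, coefficient = 1
x_1 = 1.7500, f(x_1) = 0.968228, coefficient = 4
x_2 = 2.0000, f(x_2) = 0.826822, coefficient = 2
x_3 = 2.2500, f(x_3) = 0.605398, coefficient = 4
x_4 = 2.5000, f(x_4) = 0.358169, coefficient = 2
x_5 = 2.7500, f(x_5) = 0.145665, coefficient = 4
x_6 = 3.0000, f(x_6) = 0.019915, coefficient = 2
x_7 = 3.2500, f(x_7) = 0.011706, coefficient = 4
x_8 = 3.5000, f(x_8) = 0.123049, coefficient = 2
x_9 = 3.7500, f(x_9) = 0.326682, coefficient = 4
x_10 = 4.0000, f(x_10) = 0.572750, coefficient = 1

I ≈ (0.250000/3) × 12.454375 = 1.037865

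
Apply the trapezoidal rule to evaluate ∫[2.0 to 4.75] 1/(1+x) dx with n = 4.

f(x) = 1/(1+x)
a = 2.0, b = 4.75, n = 4
h = (b - a)/n = 0.687500

Trapezoidal rule: (h/2)[f(x₀) + 2f(x₁) + 2f(x₂) + ... + f(xₙ)]

x_0 = 2.0000, f(x_0) = 0.333333, coefficient = 1
x_1 = 2.6875, f(x_1) = 0.271186, coefficient = 2
x_2 = 3.3750, f(x_2) = 0.228571, coefficient = 2
x_3 = 4.0625, f(x_3) = 0.197531, coefficient = 2
x_4 = 4.7500, f(x_4) = 0.173913, coefficient = 1

I ≈ (0.687500/2) × 1.901824 = 0.653752
Exact value: 0.650588
Error: 0.003164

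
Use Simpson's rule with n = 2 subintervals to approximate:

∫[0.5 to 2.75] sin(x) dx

f(x) = sin(x)
a = 0.5, b = 2.75, n = 2
h = (b - a)/n = 1.125000

Simpson's rule: (h/3)[f(x₀) + 4f(x₁) + 2f(x₂) + ... + f(xₙ)]

x_0 = 0.5000, f(x_0) = 0.479426, coefficient = 1
x_1 = 1.6250, f(x_1) = 0.998531, coefficient = 4
x_2 = 2.7500, f(x_2) = 0.381661, coefficient = 1

I ≈ (1.125000/3) × 4.855212 = 1.820704
Exact value: 1.801885
Error: 0.018820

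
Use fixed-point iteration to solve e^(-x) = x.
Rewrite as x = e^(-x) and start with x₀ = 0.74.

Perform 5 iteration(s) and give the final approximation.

Equation: e^(-x) = x
Fixed-point form: x = e^(-x)
x₀ = 0.74

x_1 = g(0.740000) = 0.477114
x_2 = g(0.477114) = 0.620572
x_3 = g(0.620572) = 0.537637
x_4 = g(0.537637) = 0.584127
x_5 = g(0.584127) = 0.557592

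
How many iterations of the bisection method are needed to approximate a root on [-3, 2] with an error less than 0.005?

We need (b-a)/2^n ≤ 0.005
(2 - (-3))/2^n ≤ 0.005
5/2^n ≤ 0.005
2^n ≥ 1000
n ≥ log₂(1000) = 9.97
n ≥ 10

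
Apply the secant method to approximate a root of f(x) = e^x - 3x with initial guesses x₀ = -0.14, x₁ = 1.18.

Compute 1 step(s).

f(x) = e^x - 3x
x₀ = -0.14, x₁ = 1.18

Secant formula: x_{n+1} = x_n - f(x_n)(x_n - x_{n-1})/(f(x_n) - f(x_{n-1}))

Iteration 1:
  f(-0.140000) = 1.289358
  f(1.180000) = -0.285626
  x_2 = 1.180000 - (-0.285626)×(1.180000 - (-0.140000))/(-0.285626 - 1.289358)
       = 0.940616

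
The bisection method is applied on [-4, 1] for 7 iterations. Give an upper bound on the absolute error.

Bisection error bound: |error| ≤ (b-a)/2^n
|error| ≤ (1 - (-4))/2^7 = 5/2^7
|error| ≤ 0.0390625000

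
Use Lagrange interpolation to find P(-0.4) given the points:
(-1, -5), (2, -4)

Lagrange interpolation formula:
P(x) = Σ yᵢ × Lᵢ(x)
where Lᵢ(x) = Π_{j≠i} (x - xⱼ)/(xᵢ - xⱼ)

L_0(-0.4) = (-0.4 - 2)/(-1 - 2) = 0.800000
L_1(-0.4) = (-0.4 - (-1))/(2 - (-1)) = 0.200000

P(-0.4) = (-5)×L_0(-0.4) + (-4)×L_1(-0.4)
P(-0.4) = -4.800000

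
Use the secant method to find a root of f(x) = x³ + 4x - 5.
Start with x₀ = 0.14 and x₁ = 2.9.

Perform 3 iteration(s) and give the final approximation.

f(x) = x³ + 4x - 5
x₀ = 0.14, x₁ = 2.9

Secant formula: x_{n+1} = x_n - f(x_n)(x_n - x_{n-1})/(f(x_n) - f(x_{n-1}))

Iteration 1:
  f(0.140000) = -4.437256
  f(2.900000) = 30.989000
  x_2 = 2.900000 - 30.989000×(2.900000 - 0.140000)/(30.989000 - (-4.437256))
       = 0.485699
Iteration 2:
  f(2.900000) = 30.989000
  f(0.485699) = -2.942625
  x_3 = 0.485699 - (-2.942625)×(0.485699 - 2.900000)/(-2.942625 - 30.989000)
       = 0.695073
Iteration 3:
  f(0.485699) = -2.942625
  f(0.695073) = -1.883902
  x_4 = 0.695073 - (-1.883902)×(0.695073 - 0.485699)/(-1.883902 - (-2.942625))
       = 1.067634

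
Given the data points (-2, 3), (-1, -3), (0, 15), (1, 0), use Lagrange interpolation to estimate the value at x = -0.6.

Lagrange interpolation formula:
P(x) = Σ yᵢ × Lᵢ(x)
where Lᵢ(x) = Π_{j≠i} (x - xⱼ)/(xᵢ - xⱼ)

L_0(-0.6) = (-0.6 - (-1))/(-2 - (-1)) × (-0.6 - 0)/(-2 - 0) × (-0.6 - 1)/(-2 - 1) = -0.064000
L_1(-0.6) = (-0.6 - (-2))/(-1 - (-2)) × (-0.6 - 0)/(-1 - 0) × (-0.6 - 1)/(-1 - 1) = 0.672000
L_2(-0.6) = (-0.6 - (-2))/(0 - (-2)) × (-0.6 - (-1))/(0 - (-1)) × (-0.6 - 1)/(0 - 1) = 0.448000
L_3(-0.6) = (-0.6 - (-2))/(1 - (-2)) × (-0.6 - (-1))/(1 - (-1)) × (-0.6 - 0)/(1 - 0) = -0.056000

P(-0.6) = 3×L_0(-0.6) + (-3)×L_1(-0.6) + 15×L_2(-0.6) + 0×L_3(-0.6)
P(-0.6) = 4.512000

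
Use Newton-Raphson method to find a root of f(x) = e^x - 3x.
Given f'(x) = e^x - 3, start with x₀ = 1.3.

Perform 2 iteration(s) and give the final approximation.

f(x) = e^x - 3x
f'(x) = e^x - 3
x₀ = 1.3

Newton-Raphson formula: x_{n+1} = x_n - f(x_n)/f'(x_n)

Iteration 1:
  f(1.300000) = -0.230703
  f'(1.300000) = 0.669297
  x_1 = 1.300000 - (-0.230703)/0.669297 = 1.644695
Iteration 2:
  f(1.644695) = 0.245345
  f'(1.644695) = 2.179431
  x_2 = 1.644695 - 0.245345/2.179431 = 1.532122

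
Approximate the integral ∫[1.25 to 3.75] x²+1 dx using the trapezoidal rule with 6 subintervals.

f(x) = x²+1
a = 1.25, b = 3.75, n = 6
h = (b - a)/n = 0.416667

Trapezoidal rule: (h/2)[f(x₀) + 2f(x₁) + 2f(x₂) + ... + f(xₙ)]

x_0 = 1.2500, f(x_0) = 2.562500, coefficient = 1
x_1 = 1.6667, f(x_1) = 3.777778, coefficient = 2
x_2 = 2.0833, f(x_2) = 5.340278, coefficient = 2
x_3 = 2.5000, f(x_3) = 7.250000, coefficient = 2
x_4 = 2.9167, f(x_4) = 9.506944, coefficient = 2
x_5 = 3.3333, f(x_5) = 12.111111, coefficient = 2
x_6 = 3.7500, f(x_6) = 15.062500, coefficient = 1

I ≈ (0.416667/2) × 93.597222 = 19.499421
Exact value: 19.427083
Error: 0.072338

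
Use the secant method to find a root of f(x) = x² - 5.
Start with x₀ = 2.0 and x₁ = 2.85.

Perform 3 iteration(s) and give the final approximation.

f(x) = x² - 5
x₀ = 2.0, x₁ = 2.85

Secant formula: x_{n+1} = x_n - f(x_n)(x_n - x_{n-1})/(f(x_n) - f(x_{n-1}))

Iteration 1:
  f(2.000000) = -1.000000
  f(2.850000) = 3.122500
  x_2 = 2.850000 - 3.122500×(2.850000 - 2.000000)/(3.122500 - (-1.000000))
       = 2.206186
Iteration 2:
  f(2.850000) = 3.122500
  f(2.206186) = -0.132745
  x_3 = 2.206186 - (-0.132745)×(2.206186 - 2.850000)/(-0.132745 - 3.122500)
       = 2.232440
Iteration 3:
  f(2.206186) = -0.132745
  f(2.232440) = -0.016213
  x_4 = 2.232440 - (-0.016213)×(2.232440 - 2.206186)/(-0.016213 - (-0.132745))
       = 2.236092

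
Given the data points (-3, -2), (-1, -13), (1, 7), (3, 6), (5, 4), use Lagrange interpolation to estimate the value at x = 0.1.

Lagrange interpolation formula:
P(x) = Σ yᵢ × Lᵢ(x)
where Lᵢ(x) = Π_{j≠i} (x - xⱼ)/(xᵢ - xⱼ)

L_0(0.1) = (0.1 - (-1))/(-3 - (-1)) × (0.1 - 1)/(-3 - 1) × (0.1 - 3)/(-3 - 3) × (0.1 - 5)/(-3 - 5) = -0.036635
L_1(0.1) = (0.1 - (-3))/(-1 - (-3)) × (0.1 - 1)/(-1 - 1) × (0.1 - 3)/(-1 - 3) × (0.1 - 5)/(-1 - 5) = 0.412978
L_2(0.1) = (0.1 - (-3))/(1 - (-3)) × (0.1 - (-1))/(1 - (-1)) × (0.1 - 3)/(1 - 3) × (0.1 - 5)/(1 - 5) = 0.757127
L_3(0.1) = (0.1 - (-3))/(3 - (-3)) × (0.1 - (-1))/(3 - (-1)) × (0.1 - 1)/(3 - 1) × (0.1 - 5)/(3 - 5) = -0.156647
L_4(0.1) = (0.1 - (-3))/(5 - (-3)) × (0.1 - (-1))/(5 - (-1)) × (0.1 - 1)/(5 - 1) × (0.1 - 3)/(5 - 3) = 0.023177

P(0.1) = (-2)×L_0(0.1) + (-13)×L_1(0.1) + 7×L_2(0.1) + 6×L_3(0.1) + 4×L_4(0.1)
P(0.1) = -0.842731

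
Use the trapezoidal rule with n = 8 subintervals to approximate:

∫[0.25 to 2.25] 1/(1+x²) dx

f(x) = 1/(1+x²)
a = 0.25, b = 2.25, n = 8
h = (b - a)/n = 0.250000

Trapezoidal rule: (h/2)[f(x₀) + 2f(x₁) + 2f(x₂) + ... + f(xₙ)]

x_0 = 0.2500, f(x_0) = 0.941176, coefficient = 1
x_1 = 0.5000, f(x_1) = 0.800000, coefficient = 2
x_2 = 0.7500, f(x_2) = 0.640000, coefficient = 2
x_3 = 1.0000, f(x_3) = 0.500000, coefficient = 2
x_4 = 1.2500, f(x_4) = 0.390244, coefficient = 2
x_5 = 1.5000, f(x_5) = 0.307692, coefficient = 2
x_6 = 1.7500, f(x_6) = 0.246154, coefficient = 2
x_7 = 2.0000, f(x_7) = 0.200000, coefficient = 2
x_8 = 2.2500, f(x_8) = 0.164948, coefficient = 1

I ≈ (0.250000/2) × 7.274305 = 0.909288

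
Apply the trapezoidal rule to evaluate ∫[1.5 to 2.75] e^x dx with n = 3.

f(x) = e^x
a = 1.5, b = 2.75, n = 3
h = (b - a)/n = 0.416667

Trapezoidal rule: (h/2)[f(x₀) + 2f(x₁) + 2f(x₂) + ... + f(xₙ)]

x_0 = 1.5000, f(x_0) = 4.481689, coefficient = 1
x_1 = 1.9167, f(x_1) = 6.798260, coefficient = 2
x_2 = 2.3333, f(x_2) = 10.312259, coefficient = 2
x_3 = 2.7500, f(x_3) = 15.642632, coefficient = 1

I ≈ (0.416667/2) × 54.345358 = 11.321949
Exact value: 11.160943
Error: 0.161007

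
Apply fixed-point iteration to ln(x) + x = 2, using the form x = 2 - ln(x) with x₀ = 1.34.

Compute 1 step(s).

Equation: ln(x) + x = 2
Fixed-point form: x = 2 - ln(x)
x₀ = 1.34

x_1 = g(1.340000) = 1.707330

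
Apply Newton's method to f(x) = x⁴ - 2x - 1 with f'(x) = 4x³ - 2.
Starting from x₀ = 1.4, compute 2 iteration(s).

f(x) = x⁴ - 2x - 1
f'(x) = 4x³ - 2
x₀ = 1.4

Newton-Raphson formula: x_{n+1} = x_n - f(x_n)/f'(x_n)

Iteration 1:
  f(1.400000) = 0.041600
  f'(1.400000) = 8.976000
  x_1 = 1.400000 - 0.041600/8.976000 = 1.395365
Iteration 2:
  f(1.395365) = 0.000252
  f'(1.395365) = 8.867355
  x_2 = 1.395365 - 0.000252/8.867355 = 1.395337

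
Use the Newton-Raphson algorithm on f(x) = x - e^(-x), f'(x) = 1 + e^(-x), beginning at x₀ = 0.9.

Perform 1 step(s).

f(x) = x - e^(-x)
f'(x) = 1 + e^(-x)
x₀ = 0.9

Newton-Raphson formula: x_{n+1} = x_n - f(x_n)/f'(x_n)

Iteration 1:
  f(0.900000) = 0.493430
  f'(0.900000) = 1.406570
  x_1 = 0.900000 - 0.493430/1.406570 = 0.549196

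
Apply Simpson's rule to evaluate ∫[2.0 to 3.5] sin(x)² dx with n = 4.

f(x) = sin(x)²
a = 2.0, b = 3.5, n = 4
h = (b - a)/n = 0.375000

Simpson's rule: (h/3)[f(x₀) + 4f(x₁) + 2f(x₂) + ... + f(xₙ)]

x_0 = 2.0000, f(x_0) = 0.826822, coefficient = 1
x_1 = 2.3750, f(x_1) = 0.481199, coefficient = 4
x_2 = 2.7500, f(x_2) = 0.145665, coefficient = 2
x_3 = 3.1250, f(x_3) = 0.000275, coefficient = 4
x_4 = 3.5000, f(x_4) = 0.123049, coefficient = 1

I ≈ (0.375000/3) × 3.167098 = 0.395887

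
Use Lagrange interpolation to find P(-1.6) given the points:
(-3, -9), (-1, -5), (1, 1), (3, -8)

Lagrange interpolation formula:
P(x) = Σ yᵢ × Lᵢ(x)
where Lᵢ(x) = Π_{j≠i} (x - xⱼ)/(xᵢ - xⱼ)

L_0(-1.6) = (-1.6 - (-1))/(-3 - (-1)) × (-1.6 - 1)/(-3 - 1) × (-1.6 - 3)/(-3 - 3) = 0.149500
L_1(-1.6) = (-1.6 - (-3))/(-1 - (-3)) × (-1.6 - 1)/(-1 - 1) × (-1.6 - 3)/(-1 - 3) = 1.046500
L_2(-1.6) = (-1.6 - (-3))/(1 - (-3)) × (-1.6 - (-1))/(1 - (-1)) × (-1.6 - 3)/(1 - 3) = -0.241500
L_3(-1.6) = (-1.6 - (-3))/(3 - (-3)) × (-1.6 - (-1))/(3 - (-1)) × (-1.6 - 1)/(3 - 1) = 0.045500

P(-1.6) = (-9)×L_0(-1.6) + (-5)×L_1(-1.6) + 1×L_2(-1.6) + (-8)×L_3(-1.6)
P(-1.6) = -7.183500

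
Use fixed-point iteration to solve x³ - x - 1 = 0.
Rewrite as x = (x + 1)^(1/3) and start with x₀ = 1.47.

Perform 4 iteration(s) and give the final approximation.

Equation: x³ - x - 1 = 0
Fixed-point form: x = (x + 1)^(1/3)
x₀ = 1.47

x_1 = g(1.470000) = 1.351758
x_2 = g(1.351758) = 1.329834
x_3 = g(1.329834) = 1.325689
x_4 = g(1.325689) = 1.324902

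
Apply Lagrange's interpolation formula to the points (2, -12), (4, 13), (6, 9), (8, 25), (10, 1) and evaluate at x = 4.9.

Lagrange interpolation formula:
P(x) = Σ yᵢ × Lᵢ(x)
where Lᵢ(x) = Π_{j≠i} (x - xⱼ)/(xᵢ - xⱼ)

L_0(4.9) = (4.9 - 4)/(2 - 4) × (4.9 - 6)/(2 - 6) × (4.9 - 8)/(2 - 8) × (4.9 - 10)/(2 - 10) = -0.040760
L_1(4.9) = (4.9 - 2)/(4 - 2) × (4.9 - 6)/(4 - 6) × (4.9 - 8)/(4 - 8) × (4.9 - 10)/(4 - 10) = 0.525353
L_2(4.9) = (4.9 - 2)/(6 - 2) × (4.9 - 4)/(6 - 4) × (4.9 - 8)/(6 - 8) × (4.9 - 10)/(6 - 10) = 0.644752
L_3(4.9) = (4.9 - 2)/(8 - 2) × (4.9 - 4)/(8 - 4) × (4.9 - 6)/(8 - 6) × (4.9 - 10)/(8 - 10) = -0.152522
L_4(4.9) = (4.9 - 2)/(10 - 2) × (4.9 - 4)/(10 - 4) × (4.9 - 6)/(10 - 6) × (4.9 - 8)/(10 - 8) = 0.023177

P(4.9) = (-12)×L_0(4.9) + 13×L_1(4.9) + 9×L_2(4.9) + 25×L_3(4.9) + 1×L_4(4.9)
P(4.9) = 9.331607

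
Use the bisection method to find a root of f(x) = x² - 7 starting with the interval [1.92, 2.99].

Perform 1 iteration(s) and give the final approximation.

f(x) = x² - 7
Initial interval: [1.92, 2.99]

Iteration 1:
  c_1 = (1.920000 + 2.990000)/2 = 2.455000
  f(c_1) = f(2.455000) = -0.972975
  f(a) × f(c) ≥ 0, new interval: [2.455000, 2.990000]

After 1 iteration(s), the approximation is c_1 = 2.455000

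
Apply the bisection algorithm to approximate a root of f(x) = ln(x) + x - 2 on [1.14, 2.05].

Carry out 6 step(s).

f(x) = ln(x) + x - 2
Initial interval: [1.14, 2.05]

Iteration 1:
  c_1 = (1.140000 + 2.050000)/2 = 1.595000
  f(c_1) = f(1.595000) = 0.061874
  f(a) × f(c) < 0, new interval: [1.140000, 1.595000]
Iteration 2:
  c_2 = (1.140000 + 1.595000)/2 = 1.367500
  f(c_2) = f(1.367500) = -0.319516
  f(a) × f(c) ≥ 0, new interval: [1.367500, 1.595000]
Iteration 3:
  c_3 = (1.367500 + 1.595000)/2 = 1.481250
  f(c_3) = f(1.481250) = -0.125864
  f(a) × f(c) ≥ 0, new interval: [1.481250, 1.595000]
Iteration 4:
  c_4 = (1.481250 + 1.595000)/2 = 1.538125
  f(c_4) = f(1.538125) = -0.031311
  f(a) × f(c) ≥ 0, new interval: [1.538125, 1.595000]
Iteration 5:
  c_5 = (1.538125 + 1.595000)/2 = 1.566562
  f(c_5) = f(1.566562) = 0.015446
  f(a) × f(c) < 0, new interval: [1.538125, 1.566562]
Iteration 6:
  c_6 = (1.538125 + 1.566562)/2 = 1.552344
  f(c_6) = f(1.552344) = -0.007890
  f(a) × f(c) ≥ 0, new interval: [1.552344, 1.566562]

After 6 iteration(s), the approximation is c_6 = 1.552344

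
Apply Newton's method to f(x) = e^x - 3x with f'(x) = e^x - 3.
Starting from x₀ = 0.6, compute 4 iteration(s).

f(x) = e^x - 3x
f'(x) = e^x - 3
x₀ = 0.6

Newton-Raphson formula: x_{n+1} = x_n - f(x_n)/f'(x_n)

Iteration 1:
  f(0.600000) = 0.022119
  f'(0.600000) = -1.177881
  x_1 = 0.600000 - 0.022119/(-1.177881) = 0.618778
Iteration 2:
  f(0.618778) = 0.000323
  f'(0.618778) = -1.143341
  x_2 = 0.618778 - 0.000323/(-1.143341) = 0.619061
Iteration 3:
  f(0.619061) = 0.000000
  f'(0.619061) = -1.142816
  x_3 = 0.619061 - 0.000000/(-1.142816) = 0.619061
Iteration 4:
  f(0.619061) = 0.000000
  f'(0.619061) = -1.142816
  x_4 = 0.619061 - 0.000000/(-1.142816) = 0.619061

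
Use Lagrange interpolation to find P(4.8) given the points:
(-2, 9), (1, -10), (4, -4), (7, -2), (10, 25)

Lagrange interpolation formula:
P(x) = Σ yᵢ × Lᵢ(x)
where Lᵢ(x) = Π_{j≠i} (x - xⱼ)/(xᵢ - xⱼ)

L_0(4.8) = (4.8 - 1)/(-2 - 1) × (4.8 - 4)/(-2 - 4) × (4.8 - 7)/(-2 - 7) × (4.8 - 10)/(-2 - 10) = 0.017890
L_1(4.8) = (4.8 - (-2))/(1 - (-2)) × (4.8 - 4)/(1 - 4) × (4.8 - 7)/(1 - 7) × (4.8 - 10)/(1 - 10) = -0.128053
L_2(4.8) = (4.8 - (-2))/(4 - (-2)) × (4.8 - 1)/(4 - 1) × (4.8 - 7)/(4 - 7) × (4.8 - 10)/(4 - 10) = 0.912375
L_3(4.8) = (4.8 - (-2))/(7 - (-2)) × (4.8 - 1)/(7 - 1) × (4.8 - 4)/(7 - 4) × (4.8 - 10)/(7 - 10) = 0.221182
L_4(4.8) = (4.8 - (-2))/(10 - (-2)) × (4.8 - 1)/(10 - 1) × (4.8 - 4)/(10 - 4) × (4.8 - 7)/(10 - 7) = -0.023394

P(4.8) = 9×L_0(4.8) + (-10)×L_1(4.8) + (-4)×L_2(4.8) + (-2)×L_3(4.8) + 25×L_4(4.8)
P(4.8) = -3.235187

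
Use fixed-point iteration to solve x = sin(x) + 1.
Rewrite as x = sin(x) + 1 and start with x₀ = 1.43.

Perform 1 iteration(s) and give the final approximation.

Equation: x = sin(x) + 1
Fixed-point form: x = sin(x) + 1
x₀ = 1.43

x_1 = g(1.430000) = 1.990105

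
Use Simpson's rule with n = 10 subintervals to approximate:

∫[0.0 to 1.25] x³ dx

f(x) = x³
a = 0.0, b = 1.25, n = 10
h = (b - a)/n = 0.125000

Simpson's rule: (h/3)[f(x₀) + 4f(x₁) + 2f(x₂) + ... + f(xₙ)]

x_0 = 0.0000, f(x_0) = 0.000000, coefficient = 1
x_1 = 0.1250, f(x_1) = 0.001953, coefficient = 4
x_2 = 0.2500, f(x_2) = 0.015625, coefficient = 2
x_3 = 0.3750, f(x_3) = 0.052734, coefficient = 4
x_4 = 0.5000, f(x_4) = 0.125000, coefficient = 2
x_5 = 0.6250, f(x_5) = 0.244141, coefficient = 4
x_6 = 0.7500, f(x_6) = 0.421875, coefficient = 2
x_7 = 0.8750, f(x_7) = 0.669922, coefficient = 4
x_8 = 1.0000, f(x_8) = 1.000000, coefficient = 2
x_9 = 1.1250, f(x_9) = 1.423828, coefficient = 4
x_10 = 1.2500, f(x_10) = 1.953125, coefficient = 1

I ≈ (0.125000/3) × 14.648438 = 0.610352
Exact value: 0.610352
Error: 0.000000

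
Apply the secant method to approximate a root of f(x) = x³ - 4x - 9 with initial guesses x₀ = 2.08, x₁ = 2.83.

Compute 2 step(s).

f(x) = x³ - 4x - 9
x₀ = 2.08, x₁ = 2.83

Secant formula: x_{n+1} = x_n - f(x_n)(x_n - x_{n-1})/(f(x_n) - f(x_{n-1}))

Iteration 1:
  f(2.080000) = -8.321088
  f(2.830000) = 2.345187
  x_2 = 2.830000 - 2.345187×(2.830000 - 2.080000)/(2.345187 - (-8.321088))
       = 2.665098
Iteration 2:
  f(2.830000) = 2.345187
  f(2.665098) = -0.730875
  x_3 = 2.665098 - (-0.730875)×(2.665098 - 2.830000)/(-0.730875 - 2.345187)
       = 2.704279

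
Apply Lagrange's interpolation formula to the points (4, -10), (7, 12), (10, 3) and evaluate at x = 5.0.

Lagrange interpolation formula:
P(x) = Σ yᵢ × Lᵢ(x)
where Lᵢ(x) = Π_{j≠i} (x - xⱼ)/(xᵢ - xⱼ)

L_0(5.0) = (5.0 - 7)/(4 - 7) × (5.0 - 10)/(4 - 10) = 0.555556
L_1(5.0) = (5.0 - 4)/(7 - 4) × (5.0 - 10)/(7 - 10) = 0.555556
L_2(5.0) = (5.0 - 4)/(10 - 4) × (5.0 - 7)/(10 - 7) = -0.111111

P(5.0) = (-10)×L_0(5.0) + 12×L_1(5.0) + 3×L_2(5.0)
P(5.0) = 0.777778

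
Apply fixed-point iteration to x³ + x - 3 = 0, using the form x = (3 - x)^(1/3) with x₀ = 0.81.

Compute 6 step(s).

Equation: x³ + x - 3 = 0
Fixed-point form: x = (3 - x)^(1/3)
x₀ = 0.81

x_1 = g(0.810000) = 1.298618
x_2 = g(1.298618) = 1.193807
x_3 = g(1.193807) = 1.217834
x_4 = g(1.217834) = 1.212410
x_5 = g(1.212410) = 1.213638
x_6 = g(1.213638) = 1.213360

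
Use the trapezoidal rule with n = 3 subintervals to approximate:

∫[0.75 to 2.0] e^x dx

f(x) = e^x
a = 0.75, b = 2.0, n = 3
h = (b - a)/n = 0.416667

Trapezoidal rule: (h/2)[f(x₀) + 2f(x₁) + 2f(x₂) + ... + f(xₙ)]

x_0 = 0.7500, f(x_0) = 2.117000, coefficient = 1
x_1 = 1.1667, f(x_1) = 3.211271, coefficient = 2
x_2 = 1.5833, f(x_2) = 4.871166, coefficient = 2
x_3 = 2.0000, f(x_3) = 7.389056, coefficient = 1

I ≈ (0.416667/2) × 25.670929 = 5.348110
Exact value: 5.272056
Error: 0.076054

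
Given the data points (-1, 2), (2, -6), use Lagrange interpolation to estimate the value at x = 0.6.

Lagrange interpolation formula:
P(x) = Σ yᵢ × Lᵢ(x)
where Lᵢ(x) = Π_{j≠i} (x - xⱼ)/(xᵢ - xⱼ)

L_0(0.6) = (0.6 - 2)/(-1 - 2) = 0.466667
L_1(0.6) = (0.6 - (-1))/(2 - (-1)) = 0.533333

P(0.6) = 2×L_0(0.6) + (-6)×L_1(0.6)
P(0.6) = -2.266667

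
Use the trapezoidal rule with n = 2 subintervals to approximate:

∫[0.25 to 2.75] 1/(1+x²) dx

f(x) = 1/(1+x²)
a = 0.25, b = 2.75, n = 2
h = (b - a)/n = 1.250000

Trapezoidal rule: (h/2)[f(x₀) + 2f(x₁) + 2f(x₂) + ... + f(xₙ)]

x_0 = 0.2500, f(x_0) = 0.941176, coefficient = 1
x_1 = 1.5000, f(x_1) = 0.307692, coefficient = 2
x_2 = 2.7500, f(x_2) = 0.116788, coefficient = 1

I ≈ (1.250000/2) × 1.673349 = 1.045843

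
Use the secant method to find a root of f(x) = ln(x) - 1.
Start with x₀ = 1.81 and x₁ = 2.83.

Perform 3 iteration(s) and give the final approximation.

f(x) = ln(x) - 1
x₀ = 1.81, x₁ = 2.83

Secant formula: x_{n+1} = x_n - f(x_n)(x_n - x_{n-1})/(f(x_n) - f(x_{n-1}))

Iteration 1:
  f(1.810000) = -0.406673
  f(2.830000) = 0.040277
  x_2 = 2.830000 - 0.040277×(2.830000 - 1.810000)/(0.040277 - (-0.406673))
       = 2.738083
Iteration 2:
  f(2.830000) = 0.040277
  f(2.738083) = 0.007258
  x_3 = 2.738083 - 0.007258×(2.738083 - 2.830000)/(0.007258 - 0.040277)
       = 2.717878
Iteration 3:
  f(2.738083) = 0.007258
  f(2.717878) = -0.000149
  x_4 = 2.717878 - (-0.000149)×(2.717878 - 2.738083)/(-0.000149 - 0.007258)
       = 2.718283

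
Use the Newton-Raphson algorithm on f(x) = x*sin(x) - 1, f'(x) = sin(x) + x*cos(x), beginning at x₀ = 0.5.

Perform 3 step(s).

f(x) = x*sin(x) - 1
f'(x) = sin(x) + x*cos(x)
x₀ = 0.5

Newton-Raphson formula: x_{n+1} = x_n - f(x_n)/f'(x_n)

Iteration 1:
  f(0.500000) = -0.760287
  f'(0.500000) = 0.918217
  x_1 = 0.500000 - (-0.760287)/0.918217 = 1.328004
Iteration 2:
  f(1.328004) = 0.289054
  f'(1.328004) = 1.289941
  x_2 = 1.328004 - 0.289054/1.289941 = 1.103921
Iteration 3:
  f(1.103921) = -0.014222
  f'(1.103921) = 1.389852
  x_3 = 1.103921 - (-0.014222)/1.389852 = 1.114154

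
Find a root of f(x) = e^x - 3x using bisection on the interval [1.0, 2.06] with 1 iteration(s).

f(x) = e^x - 3x
Initial interval: [1.0, 2.06]

Iteration 1:
  c_1 = (1.000000 + 2.060000)/2 = 1.530000
  f(c_1) = f(1.530000) = 0.028177
  f(a) × f(c) < 0, new interval: [1.000000, 1.530000]

After 1 iteration(s), the approximation is c_1 = 1.530000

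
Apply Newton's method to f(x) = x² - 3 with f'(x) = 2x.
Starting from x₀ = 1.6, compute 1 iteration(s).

f(x) = x² - 3
f'(x) = 2x
x₀ = 1.6

Newton-Raphson formula: x_{n+1} = x_n - f(x_n)/f'(x_n)

Iteration 1:
  f(1.600000) = -0.440000
  f'(1.600000) = 3.200000
  x_1 = 1.600000 - (-0.440000)/3.200000 = 1.737500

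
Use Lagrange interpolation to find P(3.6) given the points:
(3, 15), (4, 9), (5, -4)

Lagrange interpolation formula:
P(x) = Σ yᵢ × Lᵢ(x)
where Lᵢ(x) = Π_{j≠i} (x - xⱼ)/(xᵢ - xⱼ)

L_0(3.6) = (3.6 - 4)/(3 - 4) × (3.6 - 5)/(3 - 5) = 0.280000
L_1(3.6) = (3.6 - 3)/(4 - 3) × (3.6 - 5)/(4 - 5) = 0.840000
L_2(3.6) = (3.6 - 3)/(5 - 3) × (3.6 - 4)/(5 - 4) = -0.120000

P(3.6) = 15×L_0(3.6) + 9×L_1(3.6) + (-4)×L_2(3.6)
P(3.6) = 12.240000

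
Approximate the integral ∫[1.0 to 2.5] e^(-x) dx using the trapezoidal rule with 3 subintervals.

f(x) = e^(-x)
a = 1.0, b = 2.5, n = 3
h = (b - a)/n = 0.500000

Trapezoidal rule: (h/2)[f(x₀) + 2f(x₁) + 2f(x₂) + ... + f(xₙ)]

x_0 = 1.0000, f(x_0) = 0.367879, coefficient = 1
x_1 = 1.5000, f(x_1) = 0.223130, coefficient = 2
x_2 = 2.0000, f(x_2) = 0.135335, coefficient = 2
x_3 = 2.5000, f(x_3) = 0.082085, coefficient = 1

I ≈ (0.500000/2) × 1.166895 = 0.291724
Exact value: 0.285794
Error: 0.005929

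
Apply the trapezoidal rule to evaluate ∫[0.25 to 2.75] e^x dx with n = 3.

f(x) = e^x
a = 0.25, b = 2.75, n = 3
h = (b - a)/n = 0.833333

Trapezoidal rule: (h/2)[f(x₀) + 2f(x₁) + 2f(x₂) + ... + f(xₙ)]

x_0 = 0.2500, f(x_0) = 1.284025, coefficient = 1
x_1 = 1.0833, f(x_1) = 2.954512, coefficient = 2
x_2 = 1.9167, f(x_2) = 6.798260, coefficient = 2
x_3 = 2.7500, f(x_3) = 15.642632, coefficient = 1

I ≈ (0.833333/2) × 36.432200 = 15.180083
Exact value: 14.358606
Error: 0.821477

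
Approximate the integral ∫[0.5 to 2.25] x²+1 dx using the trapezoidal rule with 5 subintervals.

f(x) = x²+1
a = 0.5, b = 2.25, n = 5
h = (b - a)/n = 0.350000

Trapezoidal rule: (h/2)[f(x₀) + 2f(x₁) + 2f(x₂) + ... + f(xₙ)]

x_0 = 0.5000, f(x_0) = 1.250000, coefficient = 1
x_1 = 0.8500, f(x_1) = 1.722500, coefficient = 2
x_2 = 1.2000, f(x_2) = 2.440000, coefficient = 2
x_3 = 1.5500, f(x_3) = 3.402500, coefficient = 2
x_4 = 1.9000, f(x_4) = 4.610000, coefficient = 2
x_5 = 2.2500, f(x_5) = 6.062500, coefficient = 1

I ≈ (0.350000/2) × 31.662500 = 5.540937
Exact value: 5.505208
Error: 0.035729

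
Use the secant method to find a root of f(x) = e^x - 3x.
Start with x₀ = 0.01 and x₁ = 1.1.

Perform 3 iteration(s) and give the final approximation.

f(x) = e^x - 3x
x₀ = 0.01, x₁ = 1.1

Secant formula: x_{n+1} = x_n - f(x_n)(x_n - x_{n-1})/(f(x_n) - f(x_{n-1}))

Iteration 1:
  f(0.010000) = 0.980050
  f(1.100000) = -0.295834
  x_2 = 1.100000 - (-0.295834)×(1.100000 - 0.010000)/(-0.295834 - 0.980050)
       = 0.847266
Iteration 2:
  f(1.100000) = -0.295834
  f(0.847266) = -0.208539
  x_3 = 0.847266 - (-0.208539)×(0.847266 - 1.100000)/(-0.208539 - (-0.295834))
       = 0.243509
Iteration 3:
  f(0.847266) = -0.208539
  f(0.243509) = 0.545191
  x_4 = 0.243509 - 0.545191×(0.243509 - 0.847266)/(0.545191 - (-0.208539))
       = 0.680221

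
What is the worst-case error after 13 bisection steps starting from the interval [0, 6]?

Bisection error bound: |error| ≤ (b-a)/2^n
|error| ≤ (6 - 0)/2^13 = 6/2^13
|error| ≤ 0.0007324219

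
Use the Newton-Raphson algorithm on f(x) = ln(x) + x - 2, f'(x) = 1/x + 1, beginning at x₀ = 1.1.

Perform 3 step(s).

f(x) = ln(x) + x - 2
f'(x) = 1/x + 1
x₀ = 1.1

Newton-Raphson formula: x_{n+1} = x_n - f(x_n)/f'(x_n)

Iteration 1:
  f(1.100000) = -0.804690
  f'(1.100000) = 1.909091
  x_1 = 1.100000 - (-0.804690)/1.909091 = 1.521504
Iteration 2:
  f(1.521504) = -0.058796
  f'(1.521504) = 1.657244
  x_2 = 1.521504 - (-0.058796)/1.657244 = 1.556983
Iteration 3:
  f(1.556983) = -0.000268
  f'(1.556983) = 1.642268
  x_3 = 1.556983 - (-0.000268)/1.642268 = 1.557146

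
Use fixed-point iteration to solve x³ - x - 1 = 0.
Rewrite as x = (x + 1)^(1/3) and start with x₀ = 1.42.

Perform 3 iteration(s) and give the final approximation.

Equation: x³ - x - 1 = 0
Fixed-point form: x = (x + 1)^(1/3)
x₀ = 1.42

x_1 = g(1.420000) = 1.342575
x_2 = g(1.342575) = 1.328101
x_3 = g(1.328101) = 1.325360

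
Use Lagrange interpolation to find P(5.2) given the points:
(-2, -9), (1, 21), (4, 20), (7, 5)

Lagrange interpolation formula:
P(x) = Σ yᵢ × Lᵢ(x)
where Lᵢ(x) = Π_{j≠i} (x - xⱼ)/(xᵢ - xⱼ)

L_0(5.2) = (5.2 - 1)/(-2 - 1) × (5.2 - 4)/(-2 - 4) × (5.2 - 7)/(-2 - 7) = 0.056000
L_1(5.2) = (5.2 - (-2))/(1 - (-2)) × (5.2 - 4)/(1 - 4) × (5.2 - 7)/(1 - 7) = -0.288000
L_2(5.2) = (5.2 - (-2))/(4 - (-2)) × (5.2 - 1)/(4 - 1) × (5.2 - 7)/(4 - 7) = 1.008000
L_3(5.2) = (5.2 - (-2))/(7 - (-2)) × (5.2 - 1)/(7 - 1) × (5.2 - 4)/(7 - 4) = 0.224000

P(5.2) = (-9)×L_0(5.2) + 21×L_1(5.2) + 20×L_2(5.2) + 5×L_3(5.2)
P(5.2) = 14.728000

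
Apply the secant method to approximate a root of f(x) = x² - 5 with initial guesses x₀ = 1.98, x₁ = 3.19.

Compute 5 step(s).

f(x) = x² - 5
x₀ = 1.98, x₁ = 3.19

Secant formula: x_{n+1} = x_n - f(x_n)(x_n - x_{n-1})/(f(x_n) - f(x_{n-1}))

Iteration 1:
  f(1.980000) = -1.079600
  f(3.190000) = 5.176100
  x_2 = 3.190000 - 5.176100×(3.190000 - 1.980000)/(5.176100 - (-1.079600))
       = 2.188820
Iteration 2:
  f(3.190000) = 5.176100
  f(2.188820) = -0.209066
  x_3 = 2.188820 - (-0.209066)×(2.188820 - 3.190000)/(-0.209066 - 5.176100)
       = 2.227689
Iteration 3:
  f(2.188820) = -0.209066
  f(2.227689) = -0.037404
  x_4 = 2.227689 - (-0.037404)×(2.227689 - 2.188820)/(-0.037404 - (-0.209066))
       = 2.236158
Iteration 4:
  f(2.227689) = -0.037404
  f(2.236158) = 0.000401
  x_5 = 2.236158 - 0.000401×(2.236158 - 2.227689)/(0.000401 - (-0.037404))
       = 2.236068
Iteration 5:
  f(2.236158) = 0.000401
  f(2.236068) = -0.000001
  x_6 = 2.236068 - (-0.000001)×(2.236068 - 2.236158)/(-0.000001 - 0.000401)
       = 2.236068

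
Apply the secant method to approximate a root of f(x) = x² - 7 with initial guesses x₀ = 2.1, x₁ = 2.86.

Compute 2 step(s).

f(x) = x² - 7
x₀ = 2.1, x₁ = 2.86

Secant formula: x_{n+1} = x_n - f(x_n)(x_n - x_{n-1})/(f(x_n) - f(x_{n-1}))

Iteration 1:
  f(2.100000) = -2.590000
  f(2.860000) = 1.179600
  x_2 = 2.860000 - 1.179600×(2.860000 - 2.100000)/(1.179600 - (-2.590000))
       = 2.622177
Iteration 2:
  f(2.860000) = 1.179600
  f(2.622177) = -0.124186
  x_3 = 2.622177 - (-0.124186)×(2.622177 - 2.860000)/(-0.124186 - 1.179600)
       = 2.644830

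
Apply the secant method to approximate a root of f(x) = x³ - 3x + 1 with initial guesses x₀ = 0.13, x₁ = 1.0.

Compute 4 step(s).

f(x) = x³ - 3x + 1
x₀ = 0.13, x₁ = 1.0

Secant formula: x_{n+1} = x_n - f(x_n)(x_n - x_{n-1})/(f(x_n) - f(x_{n-1}))

Iteration 1:
  f(0.130000) = 0.612197
  f(1.000000) = -1.000000
  x_2 = 1.000000 - (-1.000000)×(1.000000 - 0.130000)/(-1.000000 - 0.612197)
       = 0.460364
Iteration 2:
  f(1.000000) = -1.000000
  f(0.460364) = -0.283524
  x_3 = 0.460364 - (-0.283524)×(0.460364 - 1.000000)/(-0.283524 - (-1.000000))
       = 0.246819
Iteration 3:
  f(0.460364) = -0.283524
  f(0.246819) = 0.274580
  x_4 = 0.246819 - 0.274580×(0.246819 - 0.460364)/(0.274580 - (-0.283524))
       = 0.351880
Iteration 4:
  f(0.246819) = 0.274580
  f(0.351880) = -0.012071
  x_5 = 0.351880 - (-0.012071)×(0.351880 - 0.246819)/(-0.012071 - 0.274580)
       = 0.347456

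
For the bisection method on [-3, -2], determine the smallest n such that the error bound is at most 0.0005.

We need (b-a)/2^n ≤ 0.0005
(-2 - (-3))/2^n ≤ 0.0005
1/2^n ≤ 0.0005
2^n ≥ 2000
n ≥ log₂(2000) = 10.97
n ≥ 11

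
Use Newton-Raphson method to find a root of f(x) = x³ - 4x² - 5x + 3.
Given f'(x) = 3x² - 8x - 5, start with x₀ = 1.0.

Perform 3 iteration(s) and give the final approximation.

f(x) = x³ - 4x² - 5x + 3
f'(x) = 3x² - 8x - 5
x₀ = 1.0

Newton-Raphson formula: x_{n+1} = x_n - f(x_n)/f'(x_n)

Iteration 1:
  f(1.000000) = -5.000000
  f'(1.000000) = -10.000000
  x_1 = 1.000000 - (-5.000000)/(-10.000000) = 0.500000
Iteration 2:
  f(0.500000) = -0.375000
  f'(0.500000) = -8.250000
  x_2 = 0.500000 - (-0.375000)/(-8.250000) = 0.454545
Iteration 3:
  f(0.454545) = -0.005259
  f'(0.454545) = -8.016529
  x_3 = 0.454545 - (-0.005259)/(-8.016529) = 0.453889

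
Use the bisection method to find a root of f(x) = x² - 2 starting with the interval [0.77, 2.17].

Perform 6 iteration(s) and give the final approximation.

f(x) = x² - 2
Initial interval: [0.77, 2.17]

Iteration 1:
  c_1 = (0.770000 + 2.170000)/2 = 1.470000
  f(c_1) = f(1.470000) = 0.160900
  f(a) × f(c) < 0, new interval: [0.770000, 1.470000]
Iteration 2:
  c_2 = (0.770000 + 1.470000)/2 = 1.120000
  f(c_2) = f(1.120000) = -0.745600
  f(a) × f(c) ≥ 0, new interval: [1.120000, 1.470000]
Iteration 3:
  c_3 = (1.120000 + 1.470000)/2 = 1.295000
  f(c_3) = f(1.295000) = -0.322975
  f(a) × f(c) ≥ 0, new interval: [1.295000, 1.470000]
Iteration 4:
  c_4 = (1.295000 + 1.470000)/2 = 1.382500
  f(c_4) = f(1.382500) = -0.088694
  f(a) × f(c) ≥ 0, new interval: [1.382500, 1.470000]
Iteration 5:
  c_5 = (1.382500 + 1.470000)/2 = 1.426250
  f(c_5) = f(1.426250) = 0.034189
  f(a) × f(c) < 0, new interval: [1.382500, 1.426250]
Iteration 6:
  c_6 = (1.382500 + 1.426250)/2 = 1.404375
  f(c_6) = f(1.404375) = -0.027731
  f(a) × f(c) ≥ 0, new interval: [1.404375, 1.426250]

After 6 iteration(s), the approximation is c_6 = 1.404375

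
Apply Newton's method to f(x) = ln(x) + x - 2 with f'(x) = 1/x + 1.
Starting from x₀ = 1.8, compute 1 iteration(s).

f(x) = ln(x) + x - 2
f'(x) = 1/x + 1
x₀ = 1.8

Newton-Raphson formula: x_{n+1} = x_n - f(x_n)/f'(x_n)

Iteration 1:
  f(1.800000) = 0.387787
  f'(1.800000) = 1.555556
  x_1 = 1.800000 - 0.387787/1.555556 = 1.550709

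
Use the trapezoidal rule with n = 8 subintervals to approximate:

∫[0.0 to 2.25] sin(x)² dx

f(x) = sin(x)²
a = 0.0, b = 2.25, n = 8
h = (b - a)/n = 0.281250

Trapezoidal rule: (h/2)[f(x₀) + 2f(x₁) + 2f(x₂) + ... + f(xₙ)]

x_0 = 0.0000, f(x_0) = 0.000000, coefficient = 1
x_1 = 0.2812, f(x_1) = 0.077038, coefficient = 2
x_2 = 0.5625, f(x_2) = 0.284412, coefficient = 2
x_3 = 0.8438, f(x_3) = 0.558219, coefficient = 2
x_4 = 1.1250, f(x_4) = 0.814087, coefficient = 2
x_5 = 1.4062, f(x_5) = 0.973168, coefficient = 2
x_6 = 1.6875, f(x_6) = 0.986442, coefficient = 2
x_7 = 1.9688, f(x_7) = 0.849818, coefficient = 2
x_8 = 2.2500, f(x_8) = 0.605398, coefficient = 1

I ≈ (0.281250/2) × 9.691766 = 1.362905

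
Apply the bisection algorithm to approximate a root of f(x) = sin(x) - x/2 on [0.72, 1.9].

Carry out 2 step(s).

f(x) = sin(x) - x/2
Initial interval: [0.72, 1.9]

Iteration 1:
  c_1 = (0.720000 + 1.900000)/2 = 1.310000
  f(c_1) = f(1.310000) = 0.311185
  f(a) × f(c) ≥ 0, new interval: [1.310000, 1.900000]
Iteration 2:
  c_2 = (1.310000 + 1.900000)/2 = 1.605000
  f(c_2) = f(1.605000) = 0.196915
  f(a) × f(c) ≥ 0, new interval: [1.605000, 1.900000]

After 2 iteration(s), the approximation is c_2 = 1.605000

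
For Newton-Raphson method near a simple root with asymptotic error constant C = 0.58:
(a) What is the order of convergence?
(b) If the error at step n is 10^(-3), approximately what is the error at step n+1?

(a) Newton-Raphson has quadratic (order 2) convergence near simple roots.
    This means |e_{n+1}| ≈ C|e_n|².

(b) With |e_n| = 10^(-3) and C = 0.58:
    |e_{n+1}| ≈ 0.58 × (10^(-3))² = 0.58 × 10^(-6)

(a) 2 (quadratic); (b) |e_{n+1}| ≈ 5.800e-07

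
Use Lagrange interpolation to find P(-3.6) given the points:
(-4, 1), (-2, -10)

Lagrange interpolation formula:
P(x) = Σ yᵢ × Lᵢ(x)
where Lᵢ(x) = Π_{j≠i} (x - xⱼ)/(xᵢ - xⱼ)

L_0(-3.6) = (-3.6 - (-2))/(-4 - (-2)) = 0.800000
L_1(-3.6) = (-3.6 - (-4))/(-2 - (-4)) = 0.200000

P(-3.6) = 1×L_0(-3.6) + (-10)×L_1(-3.6)
P(-3.6) = -1.200000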